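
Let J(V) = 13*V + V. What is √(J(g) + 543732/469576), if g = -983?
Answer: I*√189642997991230/117394 ≈ 117.31*I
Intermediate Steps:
J(V) = 14*V
√(J(g) + 543732/469576) = √(14*(-983) + 543732/469576) = √(-13762 + 543732*(1/469576)) = √(-13762 + 135933/117394) = √(-1615440295/117394) = I*√189642997991230/117394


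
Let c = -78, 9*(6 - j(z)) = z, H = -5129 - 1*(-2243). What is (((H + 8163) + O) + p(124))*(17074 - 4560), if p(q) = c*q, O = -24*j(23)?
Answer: -168100562/3 ≈ -5.6034e+7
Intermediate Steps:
H = -2886 (H = -5129 + 2243 = -2886)
j(z) = 6 - z/9
O = -248/3 (O = -24*(6 - ⅑*23) = -24*(6 - 23/9) = -24*31/9 = -248/3 ≈ -82.667)
p(q) = -78*q
(((H + 8163) + O) + p(124))*(17074 - 4560) = (((-2886 + 8163) - 248/3) - 78*124)*(17074 - 4560) = ((5277 - 248/3) - 9672)*12514 = (15583/3 - 9672)*12514 = -13433/3*12514 = -168100562/3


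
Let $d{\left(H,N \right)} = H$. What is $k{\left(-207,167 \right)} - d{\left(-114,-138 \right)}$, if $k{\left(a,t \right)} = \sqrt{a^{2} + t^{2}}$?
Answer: $114 + \sqrt{70738} \approx 379.97$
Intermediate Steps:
$k{\left(-207,167 \right)} - d{\left(-114,-138 \right)} = \sqrt{\left(-207\right)^{2} + 167^{2}} - -114 = \sqrt{42849 + 27889} + 114 = \sqrt{70738} + 114 = 114 + \sqrt{70738}$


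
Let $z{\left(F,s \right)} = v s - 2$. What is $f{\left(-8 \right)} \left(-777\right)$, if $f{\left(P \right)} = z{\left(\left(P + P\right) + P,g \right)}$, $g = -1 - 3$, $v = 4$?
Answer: $13986$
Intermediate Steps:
$g = -4$ ($g = -1 - 3 = -4$)
$z{\left(F,s \right)} = -2 + 4 s$ ($z{\left(F,s \right)} = 4 s - 2 = -2 + 4 s$)
$f{\left(P \right)} = -18$ ($f{\left(P \right)} = -2 + 4 \left(-4\right) = -2 - 16 = -18$)
$f{\left(-8 \right)} \left(-777\right) = \left(-18\right) \left(-777\right) = 13986$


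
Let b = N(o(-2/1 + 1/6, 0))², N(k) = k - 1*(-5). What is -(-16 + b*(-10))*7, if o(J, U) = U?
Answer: 1862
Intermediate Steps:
N(k) = 5 + k (N(k) = k + 5 = 5 + k)
b = 25 (b = (5 + 0)² = 5² = 25)
-(-16 + b*(-10))*7 = -(-16 + 25*(-10))*7 = -(-16 - 250)*7 = -(-266)*7 = -1*(-1862) = 1862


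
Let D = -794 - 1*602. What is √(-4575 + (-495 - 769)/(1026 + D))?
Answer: I*√156462455/185 ≈ 67.614*I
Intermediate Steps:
D = -1396 (D = -794 - 602 = -1396)
√(-4575 + (-495 - 769)/(1026 + D)) = √(-4575 + (-495 - 769)/(1026 - 1396)) = √(-4575 - 1264/(-370)) = √(-4575 - 1264*(-1/370)) = √(-4575 + 632/185) = √(-845743/185) = I*√156462455/185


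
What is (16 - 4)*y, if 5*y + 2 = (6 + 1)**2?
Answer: 564/5 ≈ 112.80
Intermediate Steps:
y = 47/5 (y = -2/5 + (6 + 1)**2/5 = -2/5 + (1/5)*7**2 = -2/5 + (1/5)*49 = -2/5 + 49/5 = 47/5 ≈ 9.4000)
(16 - 4)*y = (16 - 4)*(47/5) = 12*(47/5) = 564/5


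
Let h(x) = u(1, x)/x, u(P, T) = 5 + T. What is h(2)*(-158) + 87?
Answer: -466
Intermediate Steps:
h(x) = (5 + x)/x
h(2)*(-158) + 87 = ((5 + 2)/2)*(-158) + 87 = ((½)*7)*(-158) + 87 = (7/2)*(-158) + 87 = -553 + 87 = -466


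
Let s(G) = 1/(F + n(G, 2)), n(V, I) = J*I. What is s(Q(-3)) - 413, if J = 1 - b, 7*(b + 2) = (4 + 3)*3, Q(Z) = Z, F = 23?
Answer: -9498/23 ≈ -412.96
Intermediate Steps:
b = 1 (b = -2 + ((4 + 3)*3)/7 = -2 + (7*3)/7 = -2 + (1/7)*21 = -2 + 3 = 1)
J = 0 (J = 1 - 1*1 = 1 - 1 = 0)
n(V, I) = 0 (n(V, I) = 0*I = 0)
s(G) = 1/23 (s(G) = 1/(23 + 0) = 1/23)
s(Q(-3)) - 413 = 1/23 - 413 = -9498/23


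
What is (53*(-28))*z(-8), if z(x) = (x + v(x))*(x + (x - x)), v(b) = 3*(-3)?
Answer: -201824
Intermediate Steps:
v(b) = -9
z(x) = x*(-9 + x) (z(x) = (x - 9)*(x + (x - x)) = (-9 + x)*(x + 0) = (-9 + x)*x = x*(-9 + x))
(53*(-28))*z(-8) = (53*(-28))*(-8*(-9 - 8)) = -(-11872)*(-17) = -1484*136 = -201824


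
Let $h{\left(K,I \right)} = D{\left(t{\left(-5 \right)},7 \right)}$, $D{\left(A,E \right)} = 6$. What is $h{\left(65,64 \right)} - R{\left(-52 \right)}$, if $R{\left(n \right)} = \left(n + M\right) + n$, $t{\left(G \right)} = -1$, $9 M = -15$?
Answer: $\frac{335}{3} \approx 111.67$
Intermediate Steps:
$M = - \frac{5}{3}$ ($M = \frac{1}{9} \left(-15\right) = - \frac{5}{3} \approx -1.6667$)
$R{\left(n \right)} = - \frac{5}{3} + 2 n$ ($R{\left(n \right)} = \left(n - \frac{5}{3}\right) + n = \left(- \frac{5}{3} + n\right) + n = - \frac{5}{3} + 2 n$)
$h{\left(K,I \right)} = 6$
$h{\left(65,64 \right)} - R{\left(-52 \right)} = 6 - \left(- \frac{5}{3} + 2 \left(-52\right)\right) = 6 - \left(- \frac{5}{3} - 104\right) = 6 - - \frac{317}{3} = 6 + \frac{317}{3} = \frac{335}{3}$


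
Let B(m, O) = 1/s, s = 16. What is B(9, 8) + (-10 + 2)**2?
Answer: 1025/16 ≈ 64.063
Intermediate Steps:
B(m, O) = 1/16
B(9, 8) + (-10 + 2)**2 = 1/16 + (-10 + 2)**2 = 1/16 + (-8)**2 = 1/16 + 64 = 1025/16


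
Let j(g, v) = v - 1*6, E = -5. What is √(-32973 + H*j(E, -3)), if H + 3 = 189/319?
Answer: 5*I*√134126421/319 ≈ 181.52*I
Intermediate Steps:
j(g, v) = -6 + v (j(g, v) = v - 6 = -6 + v)
H = -768/319 (H = -3 + 189/319 = -768/319 ≈ -2.4075)
√(-32973 + H*j(E, -3)) = √(-32973 - 768*(-6 - 3)/319) = √(-32973 - 768/319*(-9)) = √(-32973 + 6912/319) = √(-10511475/319) = 5*I*√134126421/319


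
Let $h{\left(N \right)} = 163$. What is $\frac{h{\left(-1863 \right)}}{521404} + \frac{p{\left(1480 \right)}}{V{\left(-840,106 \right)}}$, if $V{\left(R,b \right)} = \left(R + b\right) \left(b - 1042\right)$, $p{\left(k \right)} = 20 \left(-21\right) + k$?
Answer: $\frac{798886}{430549353} \approx 0.0018555$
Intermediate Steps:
$p{\left(k \right)} = -420 + k$
$V{\left(R,b \right)} = \left(-1042 + b\right) \left(R + b\right)$ ($V{\left(R,b \right)} = \left(R + b\right) \left(-1042 + b\right) = \left(-1042 + b\right) \left(R + b\right)$)
$\frac{h{\left(-1863 \right)}}{521404} + \frac{p{\left(1480 \right)}}{V{\left(-840,106 \right)}} = \frac{163}{521404} + \frac{-420 + 1480}{106^{2} - -875280 - 110452 - 89040} = 163 \cdot \frac{1}{521404} + \frac{1060}{11236 + 875280 - 110452 - 89040} = \frac{163}{521404} + \frac{1060}{687024} = \frac{163}{521404} + 1060 \cdot \frac{1}{687024} = \frac{163}{521404} + \frac{265}{171756} = \frac{798886}{430549353}$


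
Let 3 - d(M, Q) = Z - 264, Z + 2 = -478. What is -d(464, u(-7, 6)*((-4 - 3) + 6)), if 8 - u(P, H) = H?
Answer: -747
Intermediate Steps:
Z = -480 (Z = -2 - 478 = -480)
u(P, H) = 8 - H
d(M, Q) = 747 (d(M, Q) = 3 - (-480 - 264) = 3 - 1*(-744) = 3 + 744 = 747)
-d(464, u(-7, 6)*((-4 - 3) + 6)) = -1*747 = -747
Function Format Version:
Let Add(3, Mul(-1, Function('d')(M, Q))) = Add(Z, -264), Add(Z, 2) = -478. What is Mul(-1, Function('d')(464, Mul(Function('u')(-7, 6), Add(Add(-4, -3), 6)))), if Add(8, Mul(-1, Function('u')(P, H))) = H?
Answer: -747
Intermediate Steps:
Z = -480 (Z = Add(-2, -478) = -480)
Function('u')(P, H) = Add(8, Mul(-1, H))
Function('d')(M, Q) = 747 (Function('d')(M, Q) = Add(3, Mul(-1, Add(-480, -264))) = Add(3, Mul(-1, -744)) = Add(3, 744) = 747)
Mul(-1, Function('d')(464, Mul(Function('u')(-7, 6), Add(Add(-4, -3), 6)))) = Mul(-1, 747) = -747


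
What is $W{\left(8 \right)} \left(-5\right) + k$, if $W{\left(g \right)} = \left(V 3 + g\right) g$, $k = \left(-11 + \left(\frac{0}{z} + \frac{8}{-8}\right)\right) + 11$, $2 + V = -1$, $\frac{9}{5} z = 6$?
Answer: $39$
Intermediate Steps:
$z = \frac{10}{3}$ ($z = \frac{5}{9} \cdot 6 = \frac{10}{3} \approx 3.3333$)
$V = -3$ ($V = -2 - 1 = -3$)
$k = -1$ ($k = \left(-11 + \left(\frac{0}{\frac{10}{3}} + \frac{8}{-8}\right)\right) + 11 = \left(-11 + \left(0 \cdot \frac{3}{10} + 8 \left(- \frac{1}{8}\right)\right)\right) + 11 = \left(-11 + \left(0 - 1\right)\right) + 11 = \left(-11 - 1\right) + 11 = -12 + 11 = -1$)
$W{\left(g \right)} = g \left(-9 + g\right)$ ($W{\left(g \right)} = \left(\left(-3\right) 3 + g\right) g = \left(-9 + g\right) g = g \left(-9 + g\right)$)
$W{\left(8 \right)} \left(-5\right) + k = 8 \left(-9 + 8\right) \left(-5\right) - 1 = 8 \left(-1\right) \left(-5\right) - 1 = \left(-8\right) \left(-5\right) - 1 = 40 - 1 = 39$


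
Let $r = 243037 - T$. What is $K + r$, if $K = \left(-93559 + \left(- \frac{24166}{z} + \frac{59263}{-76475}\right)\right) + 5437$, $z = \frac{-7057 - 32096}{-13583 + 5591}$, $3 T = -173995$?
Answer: $\frac{622738274851061}{2994225675} \approx 2.0798 \cdot 10^{5}$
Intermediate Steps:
$T = - \frac{173995}{3}$ ($T = \frac{1}{3} \left(-173995\right) = - \frac{173995}{3} \approx -57998.0$)
$z = \frac{13051}{2664}$ ($z = - \frac{39153}{-7992} = \left(-39153\right) \left(- \frac{1}{7992}\right) = \frac{13051}{2664} \approx 4.899$)
$r = \frac{903106}{3}$ ($r = 243037 - - \frac{173995}{3} = 243037 + \frac{173995}{3} = \frac{903106}{3} \approx 3.0104 \cdot 10^{5}$)
$K = - \frac{92876483099263}{998075225}$ ($K = \left(-93559 + \left(- \frac{24166}{\frac{13051}{2664}} + \frac{59263}{-76475}\right)\right) + 5437 = \left(-93559 + \left(\left(-24166\right) \frac{2664}{13051} + 59263 \left(- \frac{1}{76475}\right)\right)\right) + 5437 = \left(-93559 - \frac{4924098121813}{998075225}\right) + 5437 = - \frac{98303018097588}{998075225} + 5437 = - \frac{92876483099263}{998075225} \approx -93056.0$)
$K + r = - \frac{92876483099263}{998075225} + \frac{903106}{3} = \frac{622738274851061}{2994225675}$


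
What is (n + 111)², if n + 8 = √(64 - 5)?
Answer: (103 + √59)² ≈ 12250.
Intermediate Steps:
n = -8 + √59 (n = -8 + √(64 - 5) = -8 + √59 ≈ -0.31885)
(n + 111)² = ((-8 + √59) + 111)² = (103 + √59)²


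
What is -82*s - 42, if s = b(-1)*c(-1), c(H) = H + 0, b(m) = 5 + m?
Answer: 286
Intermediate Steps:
c(H) = H
s = -4 (s = (5 - 1)*(-1) = 4*(-1) = -4)
-82*s - 42 = -82*(-4) - 42 = 328 - 42 = 286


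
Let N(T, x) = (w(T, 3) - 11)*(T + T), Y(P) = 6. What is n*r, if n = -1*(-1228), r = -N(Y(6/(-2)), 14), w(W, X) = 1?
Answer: 147360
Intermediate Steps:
N(T, x) = -20*T (N(T, x) = (1 - 11)*(T + T) = -20*T)
r = 120 (r = -(-20)*6 = -1*(-120) = 120)
n = 1228
n*r = 1228*120 = 147360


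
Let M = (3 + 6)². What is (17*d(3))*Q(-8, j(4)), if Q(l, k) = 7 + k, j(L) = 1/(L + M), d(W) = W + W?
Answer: 3576/5 ≈ 715.20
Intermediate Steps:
d(W) = 2*W
M = 81 (M = 9² = 81)
j(L) = 1/(81 + L) (j(L) = 1/(L + 81) = 1/(81 + L))
(17*d(3))*Q(-8, j(4)) = (17*(2*3))*(7 + 1/(81 + 4)) = (17*6)*(7 + 1/85) = 102*(7 + 1/85) = 102*(596/85) = 3576/5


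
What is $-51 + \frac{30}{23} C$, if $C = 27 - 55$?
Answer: $- \frac{2013}{23} \approx -87.522$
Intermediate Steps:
$C = -28$ ($C = 27 - 55 = -28$)
$-51 + \frac{30}{23} C = -51 + \frac{30}{23} \left(-28\right) = -51 - \frac{840}{23} = - \frac{2013}{23}$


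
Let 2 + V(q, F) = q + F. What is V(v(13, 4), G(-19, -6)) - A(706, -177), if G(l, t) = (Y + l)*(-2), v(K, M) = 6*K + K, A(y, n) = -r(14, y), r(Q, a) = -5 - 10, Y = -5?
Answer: 122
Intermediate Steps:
r(Q, a) = -15
A(y, n) = 15 (A(y, n) = -1*(-15) = 15)
v(K, M) = 7*K
G(l, t) = 10 - 2*l (G(l, t) = (-5 + l)*(-2) = 10 - 2*l)
V(q, F) = -2 + F + q (V(q, F) = -2 + (q + F) = -2 + (F + q) = -2 + F + q)
V(v(13, 4), G(-19, -6)) - A(706, -177) = (-2 + (10 - 2*(-19)) + 7*13) - 1*15 = (-2 + (10 + 38) + 91) - 15 = (-2 + 48 + 91) - 15 = 137 - 15 = 122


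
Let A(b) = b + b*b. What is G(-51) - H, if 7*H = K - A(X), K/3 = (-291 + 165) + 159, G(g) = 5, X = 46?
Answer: 2098/7 ≈ 299.71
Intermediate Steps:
K = 99 (K = 3*((-291 + 165) + 159) = 3*(-126 + 159) = 3*33 = 99)
A(b) = b + b²
H = -2063/7 (H = (99 - 46*(1 + 46))/7 = (99 - 46*47)/7 = (99 - 1*2162)/7 = (99 - 2162)/7 = (⅐)*(-2063) = -2063/7 ≈ -294.71)
G(-51) - H = 5 - 1*(-2063/7) = 5 + 2063/7 = 2098/7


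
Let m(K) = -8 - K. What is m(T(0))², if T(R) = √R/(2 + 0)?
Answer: 64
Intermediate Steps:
T(R) = √R/2
m(T(0))² = (-8 - √0/2)² = (-8 - 0/2)² = (-8 - 1*0)² = (-8 + 0)² = (-8)² = 64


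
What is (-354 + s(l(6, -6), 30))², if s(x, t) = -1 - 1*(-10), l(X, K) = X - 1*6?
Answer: 119025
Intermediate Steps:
l(X, K) = -6 + X (l(X, K) = X - 6 = -6 + X)
s(x, t) = 9 (s(x, t) = -1 + 10 = 9)
(-354 + s(l(6, -6), 30))² = (-354 + 9)² = (-345)² = 119025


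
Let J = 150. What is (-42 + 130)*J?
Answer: 13200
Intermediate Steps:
(-42 + 130)*J = (-42 + 130)*150 = 88*150 = 13200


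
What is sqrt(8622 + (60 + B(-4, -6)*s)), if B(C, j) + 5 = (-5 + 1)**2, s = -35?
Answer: sqrt(8297) ≈ 91.088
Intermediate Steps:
B(C, j) = 11 (B(C, j) = -5 + (-5 + 1)**2 = -5 + (-4)**2 = -5 + 16 = 11)
sqrt(8622 + (60 + B(-4, -6)*s)) = sqrt(8622 + (60 + 11*(-35))) = sqrt(8622 + (60 - 385)) = sqrt(8622 - 325) = sqrt(8297)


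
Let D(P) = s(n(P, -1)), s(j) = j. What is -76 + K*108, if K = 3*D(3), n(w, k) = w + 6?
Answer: 2840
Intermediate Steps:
n(w, k) = 6 + w
D(P) = 6 + P
K = 27 (K = 3*(6 + 3) = 3*9 = 27)
-76 + K*108 = -76 + 27*108 = -76 + 2916 = 2840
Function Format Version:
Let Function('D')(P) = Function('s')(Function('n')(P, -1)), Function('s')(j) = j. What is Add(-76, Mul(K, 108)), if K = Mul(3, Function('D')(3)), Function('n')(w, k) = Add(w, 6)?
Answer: 2840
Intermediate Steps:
Function('n')(w, k) = Add(6, w)
Function('D')(P) = Add(6, P)
K = 27 (K = Mul(3, Add(6, 3)) = Mul(3, 9) = 27)
Add(-76, Mul(K, 108)) = Add(-76, Mul(27, 108)) = Add(-76, 2916) = 2840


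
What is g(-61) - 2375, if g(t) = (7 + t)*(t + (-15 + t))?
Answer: 5023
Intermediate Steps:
g(t) = (-15 + 2*t)*(7 + t) (g(t) = (7 + t)*(-15 + 2*t) = (-15 + 2*t)*(7 + t))
g(-61) - 2375 = (-105 - 1*(-61) + 2*(-61)²) - 2375 = (-105 + 61 + 2*3721) - 2375 = (-105 + 61 + 7442) - 2375 = 7398 - 2375 = 5023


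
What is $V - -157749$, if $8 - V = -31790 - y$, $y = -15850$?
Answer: $173697$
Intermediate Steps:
$V = 15948$ ($V = 8 - \left(-31790 - -15850\right) = 8 - \left(-31790 + 15850\right) = 8 - -15940 = 8 + 15940 = 15948$)
$V - -157749 = 15948 - -157749 = 15948 + 157749 = 173697$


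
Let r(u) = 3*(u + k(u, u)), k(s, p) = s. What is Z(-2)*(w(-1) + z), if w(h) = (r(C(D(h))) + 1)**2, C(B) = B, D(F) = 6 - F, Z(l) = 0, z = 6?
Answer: 0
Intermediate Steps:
r(u) = 6*u (r(u) = 3*(u + u) = 3*(2*u) = 6*u)
w(h) = (37 - 6*h)**2 (w(h) = (6*(6 - h) + 1)**2 = ((36 - 6*h) + 1)**2 = (37 - 6*h)**2)
Z(-2)*(w(-1) + z) = 0*((-37 + 6*(-1))**2 + 6) = 0*((-37 - 6)**2 + 6) = 0*((-43)**2 + 6) = 0*(1849 + 6) = 0*1855 = 0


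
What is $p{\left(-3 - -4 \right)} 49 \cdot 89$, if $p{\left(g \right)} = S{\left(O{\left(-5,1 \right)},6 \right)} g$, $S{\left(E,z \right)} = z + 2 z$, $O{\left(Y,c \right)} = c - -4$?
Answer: $78498$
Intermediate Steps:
$O{\left(Y,c \right)} = 4 + c$ ($O{\left(Y,c \right)} = c + 4 = 4 + c$)
$S{\left(E,z \right)} = 3 z$
$p{\left(g \right)} = 18 g$ ($p{\left(g \right)} = 3 \cdot 6 g = 18 g$)
$p{\left(-3 - -4 \right)} 49 \cdot 89 = 18 \left(-3 - -4\right) 49 \cdot 89 = 18 \left(-3 + 4\right) 49 \cdot 89 = 18 \cdot 1 \cdot 49 \cdot 89 = 18 \cdot 49 \cdot 89 = 882 \cdot 89 = 78498$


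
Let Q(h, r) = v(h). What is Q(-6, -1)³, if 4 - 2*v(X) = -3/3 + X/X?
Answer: 8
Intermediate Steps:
v(X) = 2 (v(X) = 2 - (-3/3 + X/X)/2 = 2 - (-3*⅓ + 1)/2 = 2 - (-1 + 1)/2 = 2 - ½*0 = 2 + 0 = 2)
Q(h, r) = 2
Q(-6, -1)³ = 2³ = 8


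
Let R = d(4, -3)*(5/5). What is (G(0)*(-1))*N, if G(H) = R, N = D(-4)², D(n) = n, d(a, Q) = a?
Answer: -64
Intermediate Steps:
N = 16 (N = (-4)² = 16)
R = 4 (R = 4*(5/5) = 4*(5*(⅕)) = 4*1 = 4)
G(H) = 4
(G(0)*(-1))*N = (4*(-1))*16 = -4*16 = -64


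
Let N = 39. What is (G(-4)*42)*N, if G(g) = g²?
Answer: 26208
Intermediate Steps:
(G(-4)*42)*N = ((-4)²*42)*39 = (16*42)*39 = 672*39 = 26208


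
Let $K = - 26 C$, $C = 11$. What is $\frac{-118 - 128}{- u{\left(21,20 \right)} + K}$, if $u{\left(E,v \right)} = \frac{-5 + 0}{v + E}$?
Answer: $\frac{3362}{3907} \approx 0.86051$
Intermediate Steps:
$u{\left(E,v \right)} = - \frac{5}{E + v}$
$K = -286$ ($K = \left(-26\right) 11 = -286$)
$\frac{-118 - 128}{- u{\left(21,20 \right)} + K} = \frac{-118 - 128}{- \frac{-5}{21 + 20} - 286} = - \frac{246}{- \frac{-5}{41} - 286} = - \frac{246}{\left(-1\right) \left(- \frac{5}{41}\right) - 286} = - \frac{246}{\frac{5}{41} - 286} = - \frac{246}{- \frac{11721}{41}} = \left(-246\right) \left(- \frac{41}{11721}\right) = \frac{3362}{3907}$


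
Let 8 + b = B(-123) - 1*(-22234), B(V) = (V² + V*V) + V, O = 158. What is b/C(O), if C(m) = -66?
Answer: -52361/66 ≈ -793.35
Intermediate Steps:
B(V) = V + 2*V² (B(V) = (V² + V²) + V = 2*V² + V = V + 2*V²)
b = 52361 (b = -8 + (-123*(1 + 2*(-123)) - 1*(-22234)) = -8 + (-123*(1 - 246) + 22234) = -8 + (-123*(-245) + 22234) = -8 + (30135 + 22234) = -8 + 52369 = 52361)
b/C(O) = 52361/(-66) = 52361*(-1/66) = -52361/66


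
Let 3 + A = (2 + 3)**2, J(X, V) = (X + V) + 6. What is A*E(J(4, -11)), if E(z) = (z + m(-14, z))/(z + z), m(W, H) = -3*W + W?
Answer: -297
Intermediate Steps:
J(X, V) = 6 + V + X (J(X, V) = (V + X) + 6 = 6 + V + X)
m(W, H) = -2*W
A = 22 (A = -3 + (2 + 3)**2 = -3 + 5**2 = -3 + 25 = 22)
E(z) = (28 + z)/(2*z) (E(z) = (z - 2*(-14))/(z + z) = (z + 28)/((2*z)) = (28 + z)*(1/(2*z)) = (28 + z)/(2*z))
A*E(J(4, -11)) = 22*((28 + (6 - 11 + 4))/(2*(6 - 11 + 4))) = 22*((1/2)*(28 - 1)/(-1)) = 22*((1/2)*(-1)*27) = 22*(-27/2) = -297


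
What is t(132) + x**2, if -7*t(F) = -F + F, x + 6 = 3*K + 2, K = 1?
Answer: 1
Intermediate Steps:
x = -1 (x = -6 + (3*1 + 2) = -6 + (3 + 2) = -6 + 5 = -1)
t(F) = 0 (t(F) = -(-F + F)/7 = -1/7*0 = 0)
t(132) + x**2 = 0 + (-1)**2 = 0 + 1 = 1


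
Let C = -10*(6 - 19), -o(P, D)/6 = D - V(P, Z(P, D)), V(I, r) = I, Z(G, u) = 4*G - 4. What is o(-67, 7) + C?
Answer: -314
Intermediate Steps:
Z(G, u) = -4 + 4*G
o(P, D) = -6*D + 6*P (o(P, D) = -6*(D - P) = -6*D + 6*P)
C = 130 (C = -10*(-13) = 130)
o(-67, 7) + C = (-6*7 + 6*(-67)) + 130 = (-42 - 402) + 130 = -444 + 130 = -314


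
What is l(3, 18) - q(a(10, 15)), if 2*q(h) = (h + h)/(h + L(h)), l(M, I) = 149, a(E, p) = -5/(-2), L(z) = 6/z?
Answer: 7276/49 ≈ 148.49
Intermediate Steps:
a(E, p) = 5/2 (a(E, p) = -5*(-½) = 5/2)
q(h) = h/(h + 6/h) (q(h) = ((h + h)/(h + 6/h))/2 = ((2*h)/(h + 6/h))/2 = (2*h/(h + 6/h))/2 = h/(h + 6/h))
l(3, 18) - q(a(10, 15)) = 149 - (5/2)²/(6 + (5/2)²) = 149 - 25/(4*(6 + 25/4)) = 149 - 25/(4*49/4) = 149 - 25*4/(4*49) = 149 - 1*25/49 = 149 - 25/49 = 7276/49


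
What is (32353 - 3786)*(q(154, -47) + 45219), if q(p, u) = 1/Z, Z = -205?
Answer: 264813061898/205 ≈ 1.2918e+9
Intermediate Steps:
q(p, u) = -1/205 (q(p, u) = 1/(-205) = -1/205)
(32353 - 3786)*(q(154, -47) + 45219) = (32353 - 3786)*(-1/205 + 45219) = 28567*(9269894/205) = 264813061898/205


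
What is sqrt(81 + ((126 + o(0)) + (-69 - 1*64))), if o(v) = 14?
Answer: 2*sqrt(22) ≈ 9.3808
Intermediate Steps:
sqrt(81 + ((126 + o(0)) + (-69 - 1*64))) = sqrt(81 + ((126 + 14) + (-69 - 1*64))) = sqrt(81 + (140 + (-69 - 64))) = sqrt(81 + (140 - 133)) = sqrt(81 + 7) = sqrt(88) = 2*sqrt(22)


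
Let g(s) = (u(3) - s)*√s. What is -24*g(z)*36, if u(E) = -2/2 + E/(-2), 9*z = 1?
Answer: 752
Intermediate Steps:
z = ⅑ (z = (⅑)*1 = ⅑ ≈ 0.11111)
u(E) = -1 - E/2 (u(E) = -2*½ + E*(-½) = -1 - E/2)
g(s) = √s*(-5/2 - s) (g(s) = ((-1 - ½*3) - s)*√s = ((-1 - 3/2) - s)*√s = (-5/2 - s)*√s = √s*(-5/2 - s))
-24*g(z)*36 = -24*√(⅑)*(-5/2 - 1*⅑)*36 = -8*(-5/2 - ⅑)*36 = -8*(-47)/18*36 = -24*(-47/54)*36 = (188/9)*36 = 752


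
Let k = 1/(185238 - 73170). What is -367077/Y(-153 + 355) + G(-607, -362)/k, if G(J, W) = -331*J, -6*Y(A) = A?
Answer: 2274154103187/101 ≈ 2.2516e+10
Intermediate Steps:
Y(A) = -A/6
k = 1/112068 ≈ 8.9231e-6
-367077/Y(-153 + 355) + G(-607, -362)/k = -367077*(-6/(-153 + 355)) + (-331*(-607))/(1/112068) = -367077/((-⅙*202)) + 200917*112068 = -367077/(-101/3) + 22516366356 = -367077*(-3/101) + 22516366356 = 1101231/101 + 22516366356 = 2274154103187/101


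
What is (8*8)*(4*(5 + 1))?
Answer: 1536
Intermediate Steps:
(8*8)*(4*(5 + 1)) = 64*(4*6) = 64*24 = 1536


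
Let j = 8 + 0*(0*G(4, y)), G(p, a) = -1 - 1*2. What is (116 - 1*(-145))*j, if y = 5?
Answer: 2088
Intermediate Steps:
G(p, a) = -3 (G(p, a) = -1 - 2 = -3)
j = 8 (j = 8 + 0*(0*(-3)) = 8 + 0*0 = 8 + 0 = 8)
(116 - 1*(-145))*j = (116 - 1*(-145))*8 = (116 + 145)*8 = 261*8 = 2088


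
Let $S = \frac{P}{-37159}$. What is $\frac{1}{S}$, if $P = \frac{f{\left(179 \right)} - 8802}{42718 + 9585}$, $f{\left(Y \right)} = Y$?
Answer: $\frac{1943527177}{8623} \approx 2.2539 \cdot 10^{5}$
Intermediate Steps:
$P = - \frac{8623}{52303}$ ($P = \frac{179 - 8802}{42718 + 9585} = - \frac{8623}{52303} \approx -0.16487$)
$S = \frac{8623}{1943527177}$ ($S = - \frac{8623}{52303 \left(-37159\right)} = \left(- \frac{8623}{52303}\right) \left(- \frac{1}{37159}\right) = \frac{8623}{1943527177} \approx 4.4368 \cdot 10^{-6}$)
$\frac{1}{S} = \frac{1}{\frac{8623}{1943527177}} = \frac{1943527177}{8623}$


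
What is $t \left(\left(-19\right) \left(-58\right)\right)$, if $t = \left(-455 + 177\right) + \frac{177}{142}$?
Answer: $- \frac{21653749}{71} \approx -3.0498 \cdot 10^{5}$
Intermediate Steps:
$t = - \frac{39299}{142}$ ($t = -278 + 177 \cdot \frac{1}{142} = -278 + \frac{177}{142} = - \frac{39299}{142} \approx -276.75$)
$t \left(\left(-19\right) \left(-58\right)\right) = - \frac{39299 \left(\left(-19\right) \left(-58\right)\right)}{142} = \left(- \frac{39299}{142}\right) 1102 = - \frac{21653749}{71}$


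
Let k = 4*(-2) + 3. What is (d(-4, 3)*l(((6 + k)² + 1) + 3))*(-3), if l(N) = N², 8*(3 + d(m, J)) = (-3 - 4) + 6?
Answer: 1875/8 ≈ 234.38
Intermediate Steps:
k = -5 (k = -8 + 3 = -5)
d(m, J) = -25/8 (d(m, J) = -3 + ((-3 - 4) + 6)/8 = -3 + (-7 + 6)/8 = -3 + (⅛)*(-1) = -3 - ⅛ = -25/8)
(d(-4, 3)*l(((6 + k)² + 1) + 3))*(-3) = -25*(((6 - 5)² + 1) + 3)²/8*(-3) = -25*((1² + 1) + 3)²/8*(-3) = -25*((1 + 1) + 3)²/8*(-3) = -25*(2 + 3)²/8*(-3) = -25/8*5²*(-3) = -25/8*25*(-3) = -625/8*(-3) = 1875/8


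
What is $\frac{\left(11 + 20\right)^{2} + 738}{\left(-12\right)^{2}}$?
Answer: $\frac{1699}{144} \approx 11.799$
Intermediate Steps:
$\frac{\left(11 + 20\right)^{2} + 738}{\left(-12\right)^{2}} = \frac{31^{2} + 738}{144} = \left(961 + 738\right) \frac{1}{144} = 1699 \cdot \frac{1}{144} = \frac{1699}{144}$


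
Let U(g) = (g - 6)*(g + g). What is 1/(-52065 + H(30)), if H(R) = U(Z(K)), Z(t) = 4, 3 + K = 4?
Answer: -1/52081 ≈ -1.9201e-5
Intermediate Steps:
K = 1 (K = -3 + 4 = 1)
U(g) = 2*g*(-6 + g) (U(g) = (-6 + g)*(2*g) = 2*g*(-6 + g))
H(R) = -16 (H(R) = 2*4*(-6 + 4) = 2*4*(-2) = -16)
1/(-52065 + H(30)) = 1/(-52065 - 16) = 1/(-52081) = -1/52081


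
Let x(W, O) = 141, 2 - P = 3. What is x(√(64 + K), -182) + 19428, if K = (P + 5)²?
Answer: 19569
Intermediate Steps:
P = -1 (P = 2 - 1*3 = 2 - 3 = -1)
K = 16 (K = (-1 + 5)² = 4² = 16)
x(√(64 + K), -182) + 19428 = 141 + 19428 = 19569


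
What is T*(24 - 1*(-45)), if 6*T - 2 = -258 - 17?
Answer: -6279/2 ≈ -3139.5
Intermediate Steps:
T = -91/2 (T = ⅓ + (-258 - 17)/6 = ⅓ + (⅙)*(-275) = ⅓ - 275/6 = -91/2 ≈ -45.500)
T*(24 - 1*(-45)) = -91*(24 - 1*(-45))/2 = -91*(24 + 45)/2 = -91/2*69 = -6279/2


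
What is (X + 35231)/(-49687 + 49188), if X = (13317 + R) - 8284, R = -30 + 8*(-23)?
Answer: -40050/499 ≈ -80.260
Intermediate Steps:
R = -214 (R = -30 - 184 = -214)
X = 4819 (X = (13317 - 214) - 8284 = 13103 - 8284 = 4819)
(X + 35231)/(-49687 + 49188) = (4819 + 35231)/(-49687 + 49188) = 40050/(-499) = 40050*(-1/499) = -40050/499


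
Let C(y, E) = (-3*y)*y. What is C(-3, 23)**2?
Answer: 729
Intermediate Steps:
C(y, E) = -3*y**2
C(-3, 23)**2 = (-3*(-3)**2)**2 = (-3*9)**2 = (-27)**2 = 729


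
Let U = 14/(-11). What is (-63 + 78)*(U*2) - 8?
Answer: -508/11 ≈ -46.182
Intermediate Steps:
U = -14/11 (U = 14*(-1/11) = -14/11 ≈ -1.2727)
(-63 + 78)*(U*2) - 8 = (-63 + 78)*(-14/11*2) - 8 = 15*(-28/11) - 8 = -420/11 - 8 = -508/11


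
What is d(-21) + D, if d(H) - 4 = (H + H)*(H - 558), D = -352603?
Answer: -328281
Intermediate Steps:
d(H) = 4 + 2*H*(-558 + H) (d(H) = 4 + (H + H)*(H - 558) = 4 + (2*H)*(-558 + H) = 4 + 2*H*(-558 + H))
d(-21) + D = (4 - 1116*(-21) + 2*(-21)²) - 352603 = (4 + 23436 + 2*441) - 352603 = (4 + 23436 + 882) - 352603 = 24322 - 352603 = -328281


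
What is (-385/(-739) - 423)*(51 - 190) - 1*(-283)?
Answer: 43606605/739 ≈ 59008.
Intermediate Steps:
(-385/(-739) - 423)*(51 - 190) - 1*(-283) = (-385*(-1/739) - 423)*(-139) + 283 = (385/739 - 423)*(-139) + 283 = -312212/739*(-139) + 283 = 43397468/739 + 283 = 43606605/739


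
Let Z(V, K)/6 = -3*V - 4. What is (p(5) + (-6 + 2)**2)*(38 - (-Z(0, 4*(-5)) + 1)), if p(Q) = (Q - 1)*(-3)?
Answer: 52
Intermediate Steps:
Z(V, K) = -24 - 18*V (Z(V, K) = 6*(-3*V - 4) = 6*(-4 - 3*V) = -24 - 18*V)
p(Q) = 3 - 3*Q (p(Q) = (-1 + Q)*(-3) = 3 - 3*Q)
(p(5) + (-6 + 2)**2)*(38 - (-Z(0, 4*(-5)) + 1)) = ((3 - 3*5) + (-6 + 2)**2)*(38 - (-(-24 - 18*0) + 1)) = ((3 - 15) + (-4)**2)*(38 - (-(-24 + 0) + 1)) = (-12 + 16)*(38 - (-1*(-24) + 1)) = 4*(38 - (24 + 1)) = 4*(38 - 1*25) = 4*(38 - 25) = 4*13 = 52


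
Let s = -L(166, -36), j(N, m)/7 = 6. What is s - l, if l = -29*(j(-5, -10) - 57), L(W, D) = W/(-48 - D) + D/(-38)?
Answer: -48121/114 ≈ -422.11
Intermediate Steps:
j(N, m) = 42 (j(N, m) = 7*6 = 42)
L(W, D) = -D/38 + W/(-48 - D) (L(W, D) = W/(-48 - D) + D*(-1/38) = W/(-48 - D) - D/38 = -D/38 + W/(-48 - D))
s = 1469/114 (s = -(-1*(-36)² - 48*(-36) - 38*166)/(38*(48 - 36)) = -(-1*1296 + 1728 - 6308)/(38*12) = -(-1296 + 1728 - 6308)/(38*12) = -(-5876)/(38*12) = -1*(-1469/114) = 1469/114 ≈ 12.886)
l = 435 (l = -29*(42 - 57) = -29*(-15) = 435)
s - l = 1469/114 - 1*435 = 1469/114 - 435 = -48121/114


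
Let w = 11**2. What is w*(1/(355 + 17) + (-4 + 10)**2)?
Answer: 1620553/372 ≈ 4356.3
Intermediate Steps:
w = 121
w*(1/(355 + 17) + (-4 + 10)**2) = 121*(1/(355 + 17) + (-4 + 10)**2) = 121*(1/372 + 6**2) = 121*(1/372 + 36) = 121*(13393/372) = 1620553/372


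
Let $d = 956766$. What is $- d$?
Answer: $-956766$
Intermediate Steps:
$- d = \left(-1\right) 956766 = -956766$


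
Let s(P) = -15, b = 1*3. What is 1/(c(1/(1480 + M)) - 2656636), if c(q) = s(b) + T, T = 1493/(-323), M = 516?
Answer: -323/858099766 ≈ -3.7641e-7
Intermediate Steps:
b = 3
T = -1493/323 (T = 1493*(-1/323) = -1493/323 ≈ -4.6223)
c(q) = -6338/323 (c(q) = -15 - 1493/323 = -6338/323)
1/(c(1/(1480 + M)) - 2656636) = 1/(-6338/323 - 2656636) = 1/(-858099766/323) = -323/858099766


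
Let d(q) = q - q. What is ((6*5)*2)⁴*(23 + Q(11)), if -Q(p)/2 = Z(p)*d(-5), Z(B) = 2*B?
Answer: 298080000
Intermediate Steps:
d(q) = 0
Q(p) = 0 (Q(p) = -2*2*p*0 = -2*0 = 0)
((6*5)*2)⁴*(23 + Q(11)) = ((6*5)*2)⁴*(23 + 0) = (30*2)⁴*23 = 60⁴*23 = 12960000*23 = 298080000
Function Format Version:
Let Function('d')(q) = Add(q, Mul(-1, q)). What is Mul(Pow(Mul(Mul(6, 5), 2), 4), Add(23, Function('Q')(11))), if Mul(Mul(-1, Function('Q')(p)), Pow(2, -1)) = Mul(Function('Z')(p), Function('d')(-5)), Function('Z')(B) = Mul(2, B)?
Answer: 298080000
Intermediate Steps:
Function('d')(q) = 0
Function('Q')(p) = 0 (Function('Q')(p) = Mul(-2, Mul(Mul(2, p), 0)) = Mul(-2, 0) = 0)
Mul(Pow(Mul(Mul(6, 5), 2), 4), Add(23, Function('Q')(11))) = Mul(Pow(Mul(Mul(6, 5), 2), 4), Add(23, 0)) = Mul(Pow(Mul(30, 2), 4), 23) = Mul(Pow(60, 4), 23) = Mul(12960000, 23) = 298080000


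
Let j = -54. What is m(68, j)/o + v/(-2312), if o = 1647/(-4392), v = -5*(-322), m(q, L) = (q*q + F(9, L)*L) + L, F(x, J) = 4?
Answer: -40268207/3468 ≈ -11611.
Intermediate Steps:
m(q, L) = q² + 5*L (m(q, L) = (q*q + 4*L) + L = (q² + 4*L) + L = q² + 5*L)
v = 1610
o = -3/8 (o = 1647*(-1/4392) = -3/8 ≈ -0.37500)
m(68, j)/o + v/(-2312) = (68² + 5*(-54))/(-3/8) + 1610/(-2312) = (4624 - 270)*(-8/3) + 1610*(-1/2312) = 4354*(-8/3) - 805/1156 = -34832/3 - 805/1156 = -40268207/3468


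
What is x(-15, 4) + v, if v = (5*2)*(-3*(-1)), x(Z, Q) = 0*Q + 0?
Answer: 30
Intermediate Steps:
x(Z, Q) = 0 (x(Z, Q) = 0 + 0 = 0)
v = 30 (v = 10*3 = 30)
x(-15, 4) + v = 0 + 30 = 30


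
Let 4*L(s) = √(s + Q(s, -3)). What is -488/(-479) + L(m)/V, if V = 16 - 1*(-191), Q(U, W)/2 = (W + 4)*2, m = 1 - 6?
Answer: 488/479 + I/828 ≈ 1.0188 + 0.0012077*I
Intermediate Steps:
m = -5
Q(U, W) = 16 + 4*W (Q(U, W) = 2*((W + 4)*2) = 2*((4 + W)*2) = 2*(8 + 2*W) = 16 + 4*W)
V = 207 (V = 16 + 191 = 207)
L(s) = √(4 + s)/4 (L(s) = √(s + (16 + 4*(-3)))/4 = √(s + (16 - 12))/4 = √(s + 4)/4 = √(4 + s)/4)
-488/(-479) + L(m)/V = -488/(-479) + (√(4 - 5)/4)/207 = -488*(-1/479) + (√(-1)/4)*(1/207) = 488/479 + (I/4)*(1/207) = 488/479 + I/828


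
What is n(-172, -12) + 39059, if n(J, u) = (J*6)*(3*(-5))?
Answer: 54539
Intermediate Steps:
n(J, u) = -90*J (n(J, u) = (6*J)*(-15) = -90*J)
n(-172, -12) + 39059 = -90*(-172) + 39059 = 15480 + 39059 = 54539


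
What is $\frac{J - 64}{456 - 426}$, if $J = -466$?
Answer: $- \frac{53}{3} \approx -17.667$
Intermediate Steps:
$\frac{J - 64}{456 - 426} = \frac{-466 - 64}{456 - 426} = - \frac{530}{30} = \left(-530\right) \frac{1}{30} = - \frac{53}{3}$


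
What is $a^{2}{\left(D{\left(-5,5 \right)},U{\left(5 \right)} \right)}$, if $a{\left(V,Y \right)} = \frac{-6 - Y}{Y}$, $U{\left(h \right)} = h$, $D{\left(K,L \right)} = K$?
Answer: $\frac{121}{25} \approx 4.84$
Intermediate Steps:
$a{\left(V,Y \right)} = \frac{-6 - Y}{Y}$
$a^{2}{\left(D{\left(-5,5 \right)},U{\left(5 \right)} \right)} = \left(\frac{-6 - 5}{5}\right)^{2} = \left(\frac{1}{5} \left(-11\right)\right)^{2} = \left(- \frac{11}{5}\right)^{2} = \frac{121}{25}$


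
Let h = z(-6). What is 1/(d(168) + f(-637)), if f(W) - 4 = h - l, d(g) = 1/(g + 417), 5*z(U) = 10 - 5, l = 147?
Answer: -585/83069 ≈ -0.0070423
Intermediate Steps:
z(U) = 1 (z(U) = (10 - 5)/5 = (⅕)*5 = 1)
h = 1
d(g) = 1/(417 + g)
f(W) = -142 (f(W) = 4 + (1 - 1*147) = 4 + (1 - 147) = 4 - 146 = -142)
1/(d(168) + f(-637)) = 1/(1/(417 + 168) - 142) = 1/(1/585 - 142) = 1/(-83069/585) = -585/83069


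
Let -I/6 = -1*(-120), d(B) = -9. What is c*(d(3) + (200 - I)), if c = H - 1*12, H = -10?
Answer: -20042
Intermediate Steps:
I = -720 (I = -(-6)*(-120) = -6*120 = -720)
c = -22 (c = -10 - 1*12 = -10 - 12 = -22)
c*(d(3) + (200 - I)) = -22*(-9 + (200 - 1*(-720))) = -22*(-9 + (200 + 720)) = -22*(-9 + 920) = -22*911 = -20042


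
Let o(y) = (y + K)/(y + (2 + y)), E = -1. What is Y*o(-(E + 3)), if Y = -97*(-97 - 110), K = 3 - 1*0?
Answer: -20079/2 ≈ -10040.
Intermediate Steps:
K = 3 (K = 3 + 0 = 3)
o(y) = (3 + y)/(2 + 2*y) (o(y) = (y + 3)/(y + (2 + y)) = (3 + y)/(2 + 2*y))
Y = 20079 (Y = -97*(-207) = 20079)
Y*o(-(E + 3)) = 20079*((3 - (-1 + 3))/(2*(1 - (-1 + 3)))) = 20079*((3 - 1*2)/(2*(1 - 1*2))) = 20079*((3 - 2)/(2*(1 - 2))) = 20079*((½)*1/(-1)) = 20079*((½)*(-1)*1) = 20079*(-½) = -20079/2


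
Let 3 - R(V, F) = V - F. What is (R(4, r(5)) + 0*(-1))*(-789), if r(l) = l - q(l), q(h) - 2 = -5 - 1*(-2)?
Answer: -3945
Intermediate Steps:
q(h) = -1 (q(h) = 2 + (-5 - 1*(-2)) = 2 + (-5 + 2) = 2 - 3 = -1)
r(l) = 1 + l (r(l) = l - 1*(-1) = l + 1 = 1 + l)
R(V, F) = 3 + F - V (R(V, F) = 3 - (V - F) = 3 + (F - V) = 3 + F - V)
(R(4, r(5)) + 0*(-1))*(-789) = ((3 + (1 + 5) - 1*4) + 0*(-1))*(-789) = ((3 + 6 - 4) + 0)*(-789) = (5 + 0)*(-789) = 5*(-789) = -3945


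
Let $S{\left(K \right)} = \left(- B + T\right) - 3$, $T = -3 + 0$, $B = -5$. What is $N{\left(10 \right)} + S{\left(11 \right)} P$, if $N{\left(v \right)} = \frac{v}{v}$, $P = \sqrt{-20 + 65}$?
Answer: $1 - 3 \sqrt{5} \approx -5.7082$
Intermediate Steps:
$P = 3 \sqrt{5}$ ($P = \sqrt{45} = 3 \sqrt{5} \approx 6.7082$)
$N{\left(v \right)} = 1$
$T = -3$
$S{\left(K \right)} = -1$ ($S{\left(K \right)} = \left(\left(-1\right) \left(-5\right) - 3\right) - 3 = \left(5 - 3\right) - 3 = 2 - 3 = -1$)
$N{\left(10 \right)} + S{\left(11 \right)} P = 1 - 3 \sqrt{5}$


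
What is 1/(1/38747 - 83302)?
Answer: -38747/3227702593 ≈ -1.2005e-5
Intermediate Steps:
1/(1/38747 - 83302) = 1/(-3227702593/38747) = -38747/3227702593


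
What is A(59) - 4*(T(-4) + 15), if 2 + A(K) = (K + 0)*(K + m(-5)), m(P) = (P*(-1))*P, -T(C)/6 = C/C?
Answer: 1968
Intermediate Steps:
T(C) = -6 (T(C) = -6*C/C = -6*1 = -6)
m(P) = -P² (m(P) = (-P)*P = -P²)
A(K) = -2 + K*(-25 + K) (A(K) = -2 + (K + 0)*(K - 1*(-5)²) = -2 + K*(K - 1*25) = -2 + K*(K - 25) = -2 + K*(-25 + K))
A(59) - 4*(T(-4) + 15) = (-2 + 59² - 25*59) - 4*(-6 + 15) = (-2 + 3481 - 1475) - 4*9 = 2004 - 36 = 1968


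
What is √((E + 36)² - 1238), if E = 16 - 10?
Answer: √526 ≈ 22.935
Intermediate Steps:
E = 6
√((E + 36)² - 1238) = √((6 + 36)² - 1238) = √(42² - 1238) = √(1764 - 1238) = √526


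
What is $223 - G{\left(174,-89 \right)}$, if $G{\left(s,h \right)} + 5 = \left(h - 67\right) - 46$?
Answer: $430$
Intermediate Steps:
$G{\left(s,h \right)} = -118 + h$ ($G{\left(s,h \right)} = -5 + \left(\left(h - 67\right) - 46\right) = -5 + \left(\left(-67 + h\right) - 46\right) = -5 + \left(-113 + h\right) = -118 + h$)
$223 - G{\left(174,-89 \right)} = 223 - \left(-118 - 89\right) = 223 - -207 = 223 + 207 = 430$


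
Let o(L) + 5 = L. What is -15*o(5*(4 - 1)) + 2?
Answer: -148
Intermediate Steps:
o(L) = -5 + L
-15*o(5*(4 - 1)) + 2 = -15*(-5 + 5*(4 - 1)) + 2 = -15*(-5 + 5*3) + 2 = -15*(-5 + 15) + 2 = -15*10 + 2 = -150 + 2 = -148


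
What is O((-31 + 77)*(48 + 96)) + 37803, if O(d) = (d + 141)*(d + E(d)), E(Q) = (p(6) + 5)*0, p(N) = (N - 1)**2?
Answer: 44849163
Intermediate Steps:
p(N) = (-1 + N)**2
E(Q) = 0 (E(Q) = ((-1 + 6)**2 + 5)*0 = (5**2 + 5)*0 = (25 + 5)*0 = 30*0 = 0)
O(d) = d*(141 + d) (O(d) = (d + 141)*(d + 0) = (141 + d)*d = d*(141 + d))
O((-31 + 77)*(48 + 96)) + 37803 = ((-31 + 77)*(48 + 96))*(141 + (-31 + 77)*(48 + 96)) + 37803 = (46*144)*(141 + 46*144) + 37803 = 6624*(141 + 6624) + 37803 = 6624*6765 + 37803 = 44811360 + 37803 = 44849163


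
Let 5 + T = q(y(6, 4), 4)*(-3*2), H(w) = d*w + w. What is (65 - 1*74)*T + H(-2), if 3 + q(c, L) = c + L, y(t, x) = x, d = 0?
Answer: 313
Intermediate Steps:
H(w) = w (H(w) = 0*w + w = 0 + w = w)
q(c, L) = -3 + L + c (q(c, L) = -3 + (c + L) = -3 + (L + c) = -3 + L + c)
T = -35 (T = -5 + (-3 + 4 + 4)*(-3*2) = -5 + 5*(-6) = -5 - 30 = -35)
(65 - 1*74)*T + H(-2) = (65 - 1*74)*(-35) - 2 = (65 - 74)*(-35) - 2 = -9*(-35) - 2 = 315 - 2 = 313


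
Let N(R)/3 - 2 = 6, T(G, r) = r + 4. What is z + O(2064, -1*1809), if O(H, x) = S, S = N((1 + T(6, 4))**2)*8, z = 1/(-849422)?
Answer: 163089023/849422 ≈ 192.00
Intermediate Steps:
T(G, r) = 4 + r
z = -1/849422 ≈ -1.1773e-6
N(R) = 24 (N(R) = 6 + 3*6 = 6 + 18 = 24)
S = 192 (S = 24*8 = 192)
O(H, x) = 192
z + O(2064, -1*1809) = -1/849422 + 192 = 163089023/849422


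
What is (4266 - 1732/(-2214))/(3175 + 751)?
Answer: 2361664/2173041 ≈ 1.0868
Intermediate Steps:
(4266 - 1732/(-2214))/(3175 + 751) = (4266 - 1732*(-1/2214))/3926 = (4266 + 866/1107)*(1/3926) = (4723328/1107)*(1/3926) = 2361664/2173041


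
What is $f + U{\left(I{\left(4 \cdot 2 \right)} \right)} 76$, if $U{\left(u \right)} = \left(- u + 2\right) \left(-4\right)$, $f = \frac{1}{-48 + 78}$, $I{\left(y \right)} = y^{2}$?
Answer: $\frac{565441}{30} \approx 18848.0$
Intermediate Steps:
$f = \frac{1}{30} \approx 0.033333$
$U{\left(u \right)} = -8 + 4 u$ ($U{\left(u \right)} = \left(2 - u\right) \left(-4\right) = -8 + 4 u$)
$f + U{\left(I{\left(4 \cdot 2 \right)} \right)} 76 = \frac{1}{30} + \left(-8 + 4 \left(4 \cdot 2\right)^{2}\right) 76 = \frac{1}{30} + \left(-8 + 4 \cdot 8^{2}\right) 76 = \frac{1}{30} + \left(-8 + 4 \cdot 64\right) 76 = \frac{1}{30} + \left(-8 + 256\right) 76 = \frac{1}{30} + 248 \cdot 76 = \frac{1}{30} + 18848 = \frac{565441}{30}$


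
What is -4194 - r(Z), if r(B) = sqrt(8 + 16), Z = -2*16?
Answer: -4194 - 2*sqrt(6) ≈ -4198.9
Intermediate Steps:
Z = -32
r(B) = 2*sqrt(6) (r(B) = sqrt(24) = 2*sqrt(6))
-4194 - r(Z) = -4194 - 2*sqrt(6)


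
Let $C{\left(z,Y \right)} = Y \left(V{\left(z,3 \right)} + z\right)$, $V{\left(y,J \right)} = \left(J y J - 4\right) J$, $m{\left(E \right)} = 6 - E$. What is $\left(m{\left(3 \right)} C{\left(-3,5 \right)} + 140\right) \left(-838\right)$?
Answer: $1089400$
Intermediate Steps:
$V{\left(y,J \right)} = J \left(-4 + y J^{2}\right)$ ($V{\left(y,J \right)} = \left(y J^{2} - 4\right) J = \left(-4 + y J^{2}\right) J = J \left(-4 + y J^{2}\right)$)
$C{\left(z,Y \right)} = Y \left(-12 + 28 z\right)$ ($C{\left(z,Y \right)} = Y \left(3 \left(-4 + z 3^{2}\right) + z\right) = Y \left(3 \left(-4 + z 9\right) + z\right) = Y \left(3 \left(-4 + 9 z\right) + z\right) = Y \left(\left(-12 + 27 z\right) + z\right) = Y \left(-12 + 28 z\right)$)
$\left(m{\left(3 \right)} C{\left(-3,5 \right)} + 140\right) \left(-838\right) = \left(\left(6 - 3\right) 4 \cdot 5 \left(-3 + 7 \left(-3\right)\right) + 140\right) \left(-838\right) = \left(\left(6 - 3\right) 4 \cdot 5 \left(-3 - 21\right) + 140\right) \left(-838\right) = \left(3 \cdot 4 \cdot 5 \left(-24\right) + 140\right) \left(-838\right) = \left(3 \left(-480\right) + 140\right) \left(-838\right) = \left(-1440 + 140\right) \left(-838\right) = \left(-1300\right) \left(-838\right) = 1089400$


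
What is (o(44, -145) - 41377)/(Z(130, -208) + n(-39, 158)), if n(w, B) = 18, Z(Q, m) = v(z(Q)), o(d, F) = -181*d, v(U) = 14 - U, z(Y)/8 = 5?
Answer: 49341/8 ≈ 6167.6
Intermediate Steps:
z(Y) = 40 (z(Y) = 8*5 = 40)
Z(Q, m) = -26 (Z(Q, m) = 14 - 1*40 = 14 - 40 = -26)
(o(44, -145) - 41377)/(Z(130, -208) + n(-39, 158)) = (-181*44 - 41377)/(-26 + 18) = (-7964 - 41377)/(-8) = -49341*(-⅛) = 49341/8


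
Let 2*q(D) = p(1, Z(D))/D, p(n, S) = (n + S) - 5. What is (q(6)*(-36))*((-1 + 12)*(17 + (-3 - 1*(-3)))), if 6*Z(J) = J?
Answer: 1683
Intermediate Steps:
Z(J) = J/6
p(n, S) = -5 + S + n (p(n, S) = (S + n) - 5 = -5 + S + n)
q(D) = (-4 + D/6)/(2*D) (q(D) = ((-5 + D/6 + 1)/D)/2 = ((-4 + D/6)/D)/2 = (-4 + D/6)/(2*D))
(q(6)*(-36))*((-1 + 12)*(17 + (-3 - 1*(-3)))) = (((1/12)*(-24 + 6)/6)*(-36))*((-1 + 12)*(17 + (-3 - 1*(-3)))) = (((1/12)*(1/6)*(-18))*(-36))*(11*(17 + (-3 + 3))) = (-1/4*(-36))*(11*(17 + 0)) = 9*(11*17) = 9*187 = 1683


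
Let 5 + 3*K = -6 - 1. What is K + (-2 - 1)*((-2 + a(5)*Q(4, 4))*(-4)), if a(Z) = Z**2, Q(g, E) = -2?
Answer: -628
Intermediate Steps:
K = -4 (K = -5/3 + (-6 - 1)/3 = -5/3 + (1/3)*(-7) = -5/3 - 7/3 = -4)
K + (-2 - 1)*((-2 + a(5)*Q(4, 4))*(-4)) = -4 + (-2 - 1)*((-2 + 5**2*(-2))*(-4)) = -4 - 3*(-2 + 25*(-2))*(-4) = -4 - 3*(-2 - 50)*(-4) = -4 - (-156)*(-4) = -4 - 3*208 = -4 - 624 = -628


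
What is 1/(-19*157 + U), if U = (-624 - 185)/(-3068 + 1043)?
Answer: -2025/6039766 ≈ -0.00033528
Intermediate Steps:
U = 809/2025 (U = -809/(-2025) = -809*(-1/2025) = 809/2025 ≈ 0.39951)
1/(-19*157 + U) = 1/(-19*157 + 809/2025) = 1/(-2983 + 809/2025) = 1/(-6039766/2025) = -2025/6039766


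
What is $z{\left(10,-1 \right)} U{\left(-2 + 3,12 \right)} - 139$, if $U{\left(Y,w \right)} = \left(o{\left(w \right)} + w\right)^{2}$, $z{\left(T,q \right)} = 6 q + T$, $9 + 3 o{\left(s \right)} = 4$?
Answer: $\frac{2593}{9} \approx 288.11$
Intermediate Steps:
$o{\left(s \right)} = - \frac{5}{3}$ ($o{\left(s \right)} = -3 + \frac{1}{3} \cdot 4 = -3 + \frac{4}{3} = - \frac{5}{3}$)
$z{\left(T,q \right)} = T + 6 q$
$U{\left(Y,w \right)} = \left(- \frac{5}{3} + w\right)^{2}$
$z{\left(10,-1 \right)} U{\left(-2 + 3,12 \right)} - 139 = \left(10 + 6 \left(-1\right)\right) \frac{\left(-5 + 3 \cdot 12\right)^{2}}{9} - 139 = \left(10 - 6\right) \frac{\left(-5 + 36\right)^{2}}{9} - 139 = 4 \frac{31^{2}}{9} - 139 = 4 \cdot \frac{1}{9} \cdot 961 - 139 = 4 \cdot \frac{961}{9} - 139 = \frac{3844}{9} - 139 = \frac{2593}{9}$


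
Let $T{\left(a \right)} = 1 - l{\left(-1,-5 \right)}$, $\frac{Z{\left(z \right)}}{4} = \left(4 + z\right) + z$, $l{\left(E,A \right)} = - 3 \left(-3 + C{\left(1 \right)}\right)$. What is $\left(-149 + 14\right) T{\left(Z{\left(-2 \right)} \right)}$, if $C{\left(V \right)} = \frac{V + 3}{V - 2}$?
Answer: $2700$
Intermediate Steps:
$C{\left(V \right)} = \frac{3 + V}{-2 + V}$
$l{\left(E,A \right)} = 21$ ($l{\left(E,A \right)} = - 3 \left(-3 + \frac{3 + 1}{-2 + 1}\right) = - 3 \left(-3 + \frac{1}{-1} \cdot 4\right) = - 3 \left(-3 - 4\right) = \left(-3\right) \left(-7\right) = 21$)
$Z{\left(z \right)} = 16 + 8 z$ ($Z{\left(z \right)} = 4 \left(\left(4 + z\right) + z\right) = 4 \left(4 + 2 z\right) = 16 + 8 z$)
$T{\left(a \right)} = -20$ ($T{\left(a \right)} = 1 - 21 = -20$)
$\left(-149 + 14\right) T{\left(Z{\left(-2 \right)} \right)} = \left(-149 + 14\right) \left(-20\right) = \left(-135\right) \left(-20\right) = 2700$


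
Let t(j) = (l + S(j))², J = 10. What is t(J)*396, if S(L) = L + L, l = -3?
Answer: 114444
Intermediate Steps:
S(L) = 2*L
t(j) = (-3 + 2*j)²
t(J)*396 = (-3 + 2*10)²*396 = (-3 + 20)²*396 = 17²*396 = 289*396 = 114444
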